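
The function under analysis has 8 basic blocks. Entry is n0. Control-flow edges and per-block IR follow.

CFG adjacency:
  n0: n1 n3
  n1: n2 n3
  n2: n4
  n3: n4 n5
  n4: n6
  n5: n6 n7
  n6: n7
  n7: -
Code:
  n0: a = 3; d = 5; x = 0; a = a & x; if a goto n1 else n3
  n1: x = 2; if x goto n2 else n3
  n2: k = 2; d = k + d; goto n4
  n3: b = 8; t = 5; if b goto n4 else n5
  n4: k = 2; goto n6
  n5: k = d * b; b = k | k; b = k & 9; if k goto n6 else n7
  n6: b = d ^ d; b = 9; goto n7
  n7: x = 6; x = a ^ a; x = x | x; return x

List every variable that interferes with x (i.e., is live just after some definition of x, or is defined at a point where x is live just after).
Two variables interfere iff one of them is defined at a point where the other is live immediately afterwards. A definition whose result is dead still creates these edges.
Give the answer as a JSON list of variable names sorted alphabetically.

Answer: ["a", "d"]

Working:
Per-block:
  n0 def {a,d,x} use ∅
  n1 def {x} use ∅
  n2 def {d,k} use {d}
  n3 def {b,t} use ∅
  n4 def {k} use ∅
  n5 def {b,k} use {b,d}
  n6 def {b} use {d}
  n7 def {x} use {a}

Backward fixpoint:
  live n0: ∅→{a,d}
  live n1: {a,d}→{a,d}
  live n2: {a,d}→{a,d}
  live n3: {a,d}→{a,b,d}
  live n4: {a,d}→{a,d}
  live n5: {a,b,d}→{a,d}
  live n6: {a,d}→{a}
  live n7: {a}→∅

Conflict graph:
  a: {b,d,k,t,x}
  b: {a,d,k,t}
  d: {a,b,k,t,x}
  k: {a,b,d}
  t: {a,b,d}
  x: {a,d}

N(x) = ["a", "d"]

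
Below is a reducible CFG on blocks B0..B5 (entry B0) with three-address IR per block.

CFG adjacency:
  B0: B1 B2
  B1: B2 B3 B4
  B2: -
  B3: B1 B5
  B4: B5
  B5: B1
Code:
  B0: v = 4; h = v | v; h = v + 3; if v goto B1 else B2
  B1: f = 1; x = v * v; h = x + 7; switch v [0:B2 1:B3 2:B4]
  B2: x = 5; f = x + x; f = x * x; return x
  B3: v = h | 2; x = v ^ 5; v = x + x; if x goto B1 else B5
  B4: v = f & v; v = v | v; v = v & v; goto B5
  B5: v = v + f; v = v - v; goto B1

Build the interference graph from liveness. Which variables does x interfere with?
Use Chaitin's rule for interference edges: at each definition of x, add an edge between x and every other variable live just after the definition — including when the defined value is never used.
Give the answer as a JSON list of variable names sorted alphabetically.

Block summaries:
  B0: {h,v} / ∅
  B1: {f,h,x} / {v}
  B2: {f,x} / ∅
  B3: {v,x} / {h}
  B4: {v} / {f,v}
  B5: {v} / {f,v}

Backward fixpoint:
  live B0: ∅→{v}
  live B1: {v}→{f,h,v}
  live B2: ∅→∅
  live B3: {f,h}→{f,v}
  live B4: {f,v}→{f,v}
  live B5: {f,v}→{v}

Conflict graph:
  f↔{h,v,x}
  h↔{f,v}
  v↔{f,h,x}
  x↔{f,v}

N(x) = ["f", "v"]

Answer: ["f", "v"]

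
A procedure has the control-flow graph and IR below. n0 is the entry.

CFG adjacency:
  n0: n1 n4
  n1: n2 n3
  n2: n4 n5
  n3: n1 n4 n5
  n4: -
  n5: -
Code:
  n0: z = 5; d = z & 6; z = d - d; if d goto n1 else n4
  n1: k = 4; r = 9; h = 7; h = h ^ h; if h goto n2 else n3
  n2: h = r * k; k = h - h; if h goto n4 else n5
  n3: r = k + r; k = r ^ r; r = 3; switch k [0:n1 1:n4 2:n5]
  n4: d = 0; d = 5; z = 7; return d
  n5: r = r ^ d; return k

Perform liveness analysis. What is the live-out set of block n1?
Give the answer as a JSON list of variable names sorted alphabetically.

Answer: ["d", "k", "r"]

Working:
Per-block:
  n0: {d,z} / ∅
  n1: {h,k,r} / ∅
  n2: {h,k} / {k,r}
  n3: {k,r} / {k,r}
  n4: {d,z} / ∅
  n5: {r} / {d,k,r}

Liveness:
  n0 li=∅ lo={d}
  n1 li={d} lo={d,k,r}
  n2 li={d,k,r} lo={d,k,r}
  n3 li={d,k,r} lo={d,k,r}
  n4 li=∅ lo=∅
  n5 li={d,k,r} lo=∅

live-out(n1) = ["d", "k", "r"]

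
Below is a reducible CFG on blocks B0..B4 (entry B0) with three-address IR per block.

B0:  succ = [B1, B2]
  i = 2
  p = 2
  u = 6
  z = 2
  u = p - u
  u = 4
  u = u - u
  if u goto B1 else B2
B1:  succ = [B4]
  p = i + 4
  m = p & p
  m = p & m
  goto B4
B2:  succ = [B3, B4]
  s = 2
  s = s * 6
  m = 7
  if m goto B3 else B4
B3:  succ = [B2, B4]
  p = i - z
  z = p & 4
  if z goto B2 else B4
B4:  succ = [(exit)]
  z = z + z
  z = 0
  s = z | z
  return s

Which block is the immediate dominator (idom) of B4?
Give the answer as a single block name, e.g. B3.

idom tree: B1←B0 B2←B0 B3←B2 B4←B0
Join-block Dom:
  B2: preds {B0,B3}: {B0} ∩ {B0,B2,B3} = {B0}; idom=B0
  B4: preds {B1,B2,B3}: {B0,B1} ∩ {B0,B2} ∩ {B0,B2,B3} = {B0}; idom=B0

idom(B4) = B0

Answer: B0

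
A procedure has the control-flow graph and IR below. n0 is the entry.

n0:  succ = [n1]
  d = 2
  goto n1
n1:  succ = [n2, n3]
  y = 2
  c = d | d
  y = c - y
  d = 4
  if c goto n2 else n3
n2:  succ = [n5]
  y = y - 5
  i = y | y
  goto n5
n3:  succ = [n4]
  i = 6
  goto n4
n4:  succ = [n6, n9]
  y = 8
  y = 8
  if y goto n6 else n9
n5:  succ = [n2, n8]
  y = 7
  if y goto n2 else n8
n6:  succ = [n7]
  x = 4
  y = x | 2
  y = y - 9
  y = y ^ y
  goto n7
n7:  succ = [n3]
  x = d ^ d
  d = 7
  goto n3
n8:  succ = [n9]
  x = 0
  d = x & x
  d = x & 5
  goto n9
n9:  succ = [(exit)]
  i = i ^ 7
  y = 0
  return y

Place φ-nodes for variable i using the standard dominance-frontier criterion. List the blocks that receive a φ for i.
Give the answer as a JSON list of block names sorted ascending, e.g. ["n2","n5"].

Answer: ["n2", "n3", "n9"]

Derivation:
idom tree: n1←n0 n2←n1 n3←n1 n4←n3 n5←n2 n6←n4 n7←n6 n8←n5 n9←n1
Join-block Dom:
  n2: preds {n1,n5}: {n0,n1} ∩ {n0,n1,n2,n5} = {n0,n1}; idom=n1
  n3: preds {n1,n7}: {n0,n1} ∩ {n0,n1,n3,n4,n6,n7} = {n0,n1}; idom=n1
  n9: preds {n4,n8}: {n0,n1,n3,n4} ∩ {n0,n1,n2,n5,n8} = {n0,n1}; idom=n1

DF derivation:
  join n2 pred n1: · stop@n1
  join n2 pred n5: n5→n2 stop@n1
  join n3 pred n1: · stop@n1
  join n3 pred n7: n7→n6→n4→n3 stop@n1
  join n9 pred n4: n4→n3 stop@n1
  join n9 pred n8: n8→n5→n2 stop@n1
  DF(n0)=∅
  DF(n1)=∅
  DF(n2)={n2,n9}
  DF(n3)={n3,n9}
  DF(n4)={n3,n9}
  DF(n5)={n2,n9}
  DF(n6)={n3}
  DF(n7)={n3}
  DF(n8)={n9}
  DF(n9)=∅

φ for i: defs {n2,n3,n9}
  DF⁺ = {n2,n3,n9}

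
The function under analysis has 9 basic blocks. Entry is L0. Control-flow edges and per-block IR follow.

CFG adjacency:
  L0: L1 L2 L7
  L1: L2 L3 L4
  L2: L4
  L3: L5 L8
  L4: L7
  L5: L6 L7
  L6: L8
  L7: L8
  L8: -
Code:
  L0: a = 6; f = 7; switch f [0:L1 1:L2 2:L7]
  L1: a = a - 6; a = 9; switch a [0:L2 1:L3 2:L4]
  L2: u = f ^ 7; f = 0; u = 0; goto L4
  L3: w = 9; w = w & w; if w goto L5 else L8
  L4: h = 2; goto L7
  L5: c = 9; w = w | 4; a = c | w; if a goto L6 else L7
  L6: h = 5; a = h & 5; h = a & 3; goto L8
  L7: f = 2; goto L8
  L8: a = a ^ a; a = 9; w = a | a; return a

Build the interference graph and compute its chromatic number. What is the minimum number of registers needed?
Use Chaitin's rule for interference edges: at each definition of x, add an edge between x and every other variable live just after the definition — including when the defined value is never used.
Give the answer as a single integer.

Answer: 2

Working:
Per-block:
  L0: def={a,f} ue=∅
  L1: def={a} ue={a}
  L2: def={f,u} ue={f}
  L3: def={w} ue=∅
  L4: def={h} ue=∅
  L5: def={a,c,w} ue={w}
  L6: def={a,h} ue=∅
  L7: def={f} ue=∅
  L8: def={a,w} ue={a}

Liveness:
  live L0: ∅→{a,f}
  live L1: {a,f}→{a,f}
  live L2: {a,f}→{a}
  live L3: {a}→{a,w}
  live L4: {a}→{a}
  live L5: {w}→{a}
  live L6: ∅→{a}
  live L7: {a}→{a}
  live L8: {a}→∅

Interference:
  a — {f,h,u,w}
  c — {w}
  f — {a}
  h — {a}
  u — {a}
  w — {a,c}

Chromatic number:
  {a,f} pairwise interfere (2-clique) ⇒ χ ≥ 2
  assign a→c0 c→c0 f→c1 h→c1 u→c1 w→c1 — no edge inside a register ⇒ χ ≤ 2
  χ = 2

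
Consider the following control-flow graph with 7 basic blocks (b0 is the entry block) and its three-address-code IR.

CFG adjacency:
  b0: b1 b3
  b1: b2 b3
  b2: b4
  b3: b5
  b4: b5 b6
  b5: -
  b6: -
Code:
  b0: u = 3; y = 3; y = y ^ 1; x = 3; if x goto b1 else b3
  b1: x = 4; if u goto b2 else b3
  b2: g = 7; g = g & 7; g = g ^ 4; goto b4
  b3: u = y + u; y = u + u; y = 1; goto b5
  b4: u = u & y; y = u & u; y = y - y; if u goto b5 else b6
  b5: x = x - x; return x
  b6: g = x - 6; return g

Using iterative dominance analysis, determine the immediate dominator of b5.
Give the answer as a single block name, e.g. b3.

idom tree: b1←b0 b2←b1 b3←b0 b4←b2 b5←b0 b6←b4
Dom∩ at merges:
  b3: preds {b0,b1}: {b0} ∩ {b0,b1} = {b0}; idom=b0
  b5: preds {b3,b4}: {b0,b3} ∩ {b0,b1,b2,b4} = {b0}; idom=b0

idom(b5) = b0

Answer: b0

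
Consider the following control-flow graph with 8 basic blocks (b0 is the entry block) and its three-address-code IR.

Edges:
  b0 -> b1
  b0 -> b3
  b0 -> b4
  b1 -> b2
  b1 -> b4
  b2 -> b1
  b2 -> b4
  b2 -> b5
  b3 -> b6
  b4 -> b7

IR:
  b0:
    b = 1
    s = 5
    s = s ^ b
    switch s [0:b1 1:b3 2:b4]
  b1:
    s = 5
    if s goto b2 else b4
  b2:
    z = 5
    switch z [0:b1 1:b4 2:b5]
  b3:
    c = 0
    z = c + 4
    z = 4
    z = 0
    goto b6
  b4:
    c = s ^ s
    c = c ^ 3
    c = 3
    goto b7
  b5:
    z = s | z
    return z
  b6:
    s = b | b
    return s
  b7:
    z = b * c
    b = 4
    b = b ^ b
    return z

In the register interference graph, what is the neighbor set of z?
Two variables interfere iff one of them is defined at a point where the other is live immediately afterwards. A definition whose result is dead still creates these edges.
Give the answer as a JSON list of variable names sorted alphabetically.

Per-block:
  b0: def={b,s} ue=∅
  b1: def={s} ue=∅
  b2: def={z} ue=∅
  b3: def={c,z} ue=∅
  b4: def={c} ue={s}
  b5: def={z} ue={s,z}
  b6: def={s} ue={b}
  b7: def={b,z} ue={b,c}

Liveness:
  b0 li=∅ lo={b,s}
  b1 li={b} lo={b,s}
  b2 li={b,s} lo={b,s,z}
  b3 li={b} lo={b}
  b4 li={b,s} lo={b,c}
  b5 li={s,z} lo=∅
  b6 li={b} lo=∅
  b7 li={b,c} lo=∅

Interference:
  b: {c,s,z}
  c: {b}
  s: {b,z}
  z: {b,s}

N(z) = ["b", "s"]

Answer: ["b", "s"]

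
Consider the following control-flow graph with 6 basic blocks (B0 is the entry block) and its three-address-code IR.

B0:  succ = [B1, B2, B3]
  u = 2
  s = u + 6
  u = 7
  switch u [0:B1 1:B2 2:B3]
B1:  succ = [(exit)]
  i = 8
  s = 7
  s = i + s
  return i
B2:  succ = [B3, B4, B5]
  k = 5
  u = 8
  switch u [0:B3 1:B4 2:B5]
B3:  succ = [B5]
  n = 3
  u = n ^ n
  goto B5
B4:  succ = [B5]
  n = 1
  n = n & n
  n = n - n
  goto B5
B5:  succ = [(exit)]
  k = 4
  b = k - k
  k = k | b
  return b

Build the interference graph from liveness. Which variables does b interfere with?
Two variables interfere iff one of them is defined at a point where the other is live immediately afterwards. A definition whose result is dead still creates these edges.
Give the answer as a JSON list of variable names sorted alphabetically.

Answer: ["k"]

Working:
def/use:
  B0: {s,u} / ∅
  B1: {i,s} / ∅
  B2: {k,u} / ∅
  B3: {n,u} / ∅
  B4: {n} / ∅
  B5: {b,k} / ∅

Liveness:
  live B0: ∅→∅
  live B1: ∅→∅
  live B2: ∅→∅
  live B3: ∅→∅
  live B4: ∅→∅
  live B5: ∅→∅

Conflict graph:
  b — {k}
  i — {s}
  k — {b}
  n — ∅
  s — {i}
  u — ∅

N(b) = ["k"]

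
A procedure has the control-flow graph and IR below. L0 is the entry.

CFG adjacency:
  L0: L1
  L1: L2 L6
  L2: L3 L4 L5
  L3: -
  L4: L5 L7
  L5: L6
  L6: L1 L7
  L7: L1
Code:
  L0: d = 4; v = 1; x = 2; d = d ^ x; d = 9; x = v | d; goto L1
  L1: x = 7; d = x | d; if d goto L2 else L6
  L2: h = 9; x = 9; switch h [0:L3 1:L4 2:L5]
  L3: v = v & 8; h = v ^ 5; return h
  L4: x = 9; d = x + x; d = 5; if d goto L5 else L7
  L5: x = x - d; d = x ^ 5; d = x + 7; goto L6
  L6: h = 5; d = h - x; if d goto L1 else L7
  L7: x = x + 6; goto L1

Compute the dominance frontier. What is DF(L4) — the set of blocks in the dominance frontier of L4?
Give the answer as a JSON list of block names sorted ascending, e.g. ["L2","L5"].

idom tree: L1←L0 L2←L1 L3←L2 L4←L2 L5←L2 L6←L1 L7←L1
Dom∩ at merges:
  L1: preds {L0,L6,L7}: {L0} ∩ {L0,L1,L6} ∩ {L0,L1,L7} = {L0}; idom=L0
  L5: preds {L2,L4}: {L0,L1,L2} ∩ {L0,L1,L2,L4} = {L0,L1,L2}; idom=L2
  L6: preds {L1,L5}: {L0,L1} ∩ {L0,L1,L2,L5} = {L0,L1}; idom=L1
  L7: preds {L4,L6}: {L0,L1,L2,L4} ∩ {L0,L1,L6} = {L0,L1}; idom=L1

DF walk-up:
  L1←L0: walk · to L0
  L1←L6: walk L6→L1 to L0
  L1←L7: walk L7→L1 to L0
  L5←L2: walk · to L2
  L5←L4: walk L4 to L2
  L6←L1: walk · to L1
  L6←L5: walk L5→L2 to L1
  L7←L4: walk L4→L2 to L1
  L7←L6: walk L6 to L1
  L0 → ∅
  L1 → {L1}
  L2 → {L6,L7}
  L3 → ∅
  L4 → {L5,L7}
  L5 → {L6}
  L6 → {L1,L7}
  L7 → {L1}

DF(L4) = ["L5", "L7"]

Answer: ["L5", "L7"]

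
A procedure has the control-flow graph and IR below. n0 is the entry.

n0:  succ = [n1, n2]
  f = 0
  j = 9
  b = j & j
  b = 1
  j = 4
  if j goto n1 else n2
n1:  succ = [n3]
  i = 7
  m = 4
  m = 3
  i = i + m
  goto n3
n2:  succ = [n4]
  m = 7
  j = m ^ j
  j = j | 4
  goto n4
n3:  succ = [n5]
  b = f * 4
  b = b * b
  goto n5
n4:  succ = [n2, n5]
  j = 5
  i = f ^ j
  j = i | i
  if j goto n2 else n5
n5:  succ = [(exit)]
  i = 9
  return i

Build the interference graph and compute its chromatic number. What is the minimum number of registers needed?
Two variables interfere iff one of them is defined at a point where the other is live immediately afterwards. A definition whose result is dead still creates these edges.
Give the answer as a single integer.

Answer: 3

Working:
def/use:
  n0: {b,f,j} / ∅
  n1: {i,m} / ∅
  n2: {j,m} / {j}
  n3: {b} / {f}
  n4: {i,j} / {f}
  n5: {i} / ∅

Live sets:
  n0: in=∅ out={f,j}
  n1: in={f} out={f}
  n2: in={f,j} out={f}
  n3: in={f} out=∅
  n4: in={f} out={f,j}
  n5: in=∅ out=∅

Interference:
  b: {f}
  f: {b,i,j,m}
  i: {f,m}
  j: {f,m}
  m: {f,i,j}

Registers:
  lower bound: {f,i,m} mutually conflict ⇒ χ ≥ 3
  3-colouring: r0={f}  r1={b,m}  r2={i,j}
  χ = 3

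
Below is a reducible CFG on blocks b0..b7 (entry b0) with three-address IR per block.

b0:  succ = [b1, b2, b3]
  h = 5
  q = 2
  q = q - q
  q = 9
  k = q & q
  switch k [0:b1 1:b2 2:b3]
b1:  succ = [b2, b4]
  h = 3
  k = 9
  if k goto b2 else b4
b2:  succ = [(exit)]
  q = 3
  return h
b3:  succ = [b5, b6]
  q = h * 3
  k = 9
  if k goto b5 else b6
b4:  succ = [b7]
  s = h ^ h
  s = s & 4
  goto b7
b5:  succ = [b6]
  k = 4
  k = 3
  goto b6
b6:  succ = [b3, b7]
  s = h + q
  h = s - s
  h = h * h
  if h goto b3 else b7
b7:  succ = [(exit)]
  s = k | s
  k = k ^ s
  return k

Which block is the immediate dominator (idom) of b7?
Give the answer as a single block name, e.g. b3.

Answer: b0

Analysis:
idom tree: b1←b0 b2←b0 b3←b0 b4←b1 b5←b3 b6←b3 b7←b0
Dom∩ at merges:
  b2: preds {b0,b1}: {b0} ∩ {b0,b1} = {b0}; idom=b0
  b3: preds {b0,b6}: {b0} ∩ {b0,b3,b6} = {b0}; idom=b0
  b6: preds {b3,b5}: {b0,b3} ∩ {b0,b3,b5} = {b0,b3}; idom=b3
  b7: preds {b4,b6}: {b0,b1,b4} ∩ {b0,b3,b6} = {b0}; idom=b0

idom(b7) = b0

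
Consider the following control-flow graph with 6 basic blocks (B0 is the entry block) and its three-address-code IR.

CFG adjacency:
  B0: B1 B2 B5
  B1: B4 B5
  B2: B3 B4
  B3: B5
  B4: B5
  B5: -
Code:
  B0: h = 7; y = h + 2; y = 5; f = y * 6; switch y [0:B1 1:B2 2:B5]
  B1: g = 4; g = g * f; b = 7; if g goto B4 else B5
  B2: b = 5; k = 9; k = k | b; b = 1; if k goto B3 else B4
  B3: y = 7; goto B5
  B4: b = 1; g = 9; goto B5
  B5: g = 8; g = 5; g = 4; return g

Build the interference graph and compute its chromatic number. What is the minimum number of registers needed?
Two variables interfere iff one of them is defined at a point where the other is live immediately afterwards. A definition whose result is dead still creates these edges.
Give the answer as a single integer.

Answer: 2

Working:
Block summaries:
  B0 def {f,h,y} use ∅
  B1 def {b,g} use {f}
  B2 def {b,k} use ∅
  B3 def {y} use ∅
  B4 def {b,g} use ∅
  B5 def {g} use ∅

Liveness:
  B0: in=∅ out={f}
  B1: in={f} out=∅
  B2: in=∅ out=∅
  B3: in=∅ out=∅
  B4: in=∅ out=∅
  B5: in=∅ out=∅

Conflict graph:
  b↔{g,k}
  f↔{g,y}
  g↔{b,f}
  h↔∅
  k↔{b}
  y↔{f}

Colouring:
  clique {b,g} ⇒ need ≥ 2
  2-colouring: R0={b,f,h}  R1={g,k,y}
  χ = 2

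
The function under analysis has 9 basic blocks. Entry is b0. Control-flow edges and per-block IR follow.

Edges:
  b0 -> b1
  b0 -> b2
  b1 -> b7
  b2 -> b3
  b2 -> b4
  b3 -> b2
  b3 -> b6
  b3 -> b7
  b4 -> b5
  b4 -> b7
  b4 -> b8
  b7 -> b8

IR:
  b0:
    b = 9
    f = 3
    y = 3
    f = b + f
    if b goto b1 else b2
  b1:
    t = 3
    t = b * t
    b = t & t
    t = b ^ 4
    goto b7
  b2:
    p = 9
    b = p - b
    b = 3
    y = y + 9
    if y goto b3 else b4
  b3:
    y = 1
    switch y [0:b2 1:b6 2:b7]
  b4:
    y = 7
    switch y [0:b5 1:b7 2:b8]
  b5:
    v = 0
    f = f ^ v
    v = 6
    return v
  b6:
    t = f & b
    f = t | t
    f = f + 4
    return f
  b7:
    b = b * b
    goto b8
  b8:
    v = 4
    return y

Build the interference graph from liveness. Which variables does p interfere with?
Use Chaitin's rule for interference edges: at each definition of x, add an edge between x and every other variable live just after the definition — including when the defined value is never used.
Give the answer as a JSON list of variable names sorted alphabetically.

Answer: ["b", "f", "y"]

Analysis:
Block summaries:
  b0: {b,f,y} / ∅
  b1: {b,t} / {b}
  b2: {b,p,y} / {b,y}
  b3: {y} / ∅
  b4: {y} / ∅
  b5: {f,v} / {f}
  b6: {f,t} / {b,f}
  b7: {b} / {b}
  b8: {v} / {y}

Backward fixpoint:
  b0 li=∅ lo={b,f,y}
  b1 li={b,y} lo={b,y}
  b2 li={b,f,y} lo={b,f}
  b3 li={b,f} lo={b,f,y}
  b4 li={b,f} lo={b,f,y}
  b5 li={f} lo=∅
  b6 li={b,f} lo=∅
  b7 li={b,y} lo={y}
  b8 li={y} lo=∅

Conflict graph:
  b↔{f,p,t,y}
  f↔{b,p,v,y}
  p↔{b,f,y}
  t↔{b,y}
  v↔{f,y}
  y↔{b,f,p,t,v}

N(p) = ["b", "f", "y"]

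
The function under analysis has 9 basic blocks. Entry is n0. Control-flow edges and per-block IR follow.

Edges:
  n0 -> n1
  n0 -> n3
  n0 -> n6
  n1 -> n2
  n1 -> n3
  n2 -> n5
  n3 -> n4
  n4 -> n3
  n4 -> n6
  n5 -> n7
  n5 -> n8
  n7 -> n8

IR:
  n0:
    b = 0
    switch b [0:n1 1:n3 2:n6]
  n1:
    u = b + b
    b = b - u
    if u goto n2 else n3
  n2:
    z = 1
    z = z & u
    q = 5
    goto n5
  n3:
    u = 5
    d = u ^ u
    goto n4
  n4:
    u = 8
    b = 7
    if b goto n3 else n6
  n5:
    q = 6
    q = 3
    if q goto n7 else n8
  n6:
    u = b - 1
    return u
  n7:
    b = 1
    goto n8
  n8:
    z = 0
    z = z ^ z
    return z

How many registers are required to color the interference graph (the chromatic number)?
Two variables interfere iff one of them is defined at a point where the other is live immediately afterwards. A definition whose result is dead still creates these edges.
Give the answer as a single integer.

def/use:
  n0 def {b} use ∅
  n1 def {b,u} use {b}
  n2 def {q,z} use {u}
  n3 def {d,u} use ∅
  n4 def {b,u} use ∅
  n5 def {q} use ∅
  n6 def {u} use {b}
  n7 def {b} use ∅
  n8 def {z} use ∅

Live sets:
  n0: in=∅ out={b}
  n1: in={b} out={u}
  n2: in={u} out=∅
  n3: in=∅ out=∅
  n4: in=∅ out={b}
  n5: in=∅ out=∅
  n6: in={b} out=∅
  n7: in=∅ out=∅
  n8: in=∅ out=∅

Conflict graph:
  b↔{u}
  d↔∅
  q↔∅
  u↔{b,z}
  z↔{u}

Registers:
  clique {b,u} ⇒ need ≥ 2
  2-colouring: c0={d,q,u}  c1={b,z}
  χ = 2

Answer: 2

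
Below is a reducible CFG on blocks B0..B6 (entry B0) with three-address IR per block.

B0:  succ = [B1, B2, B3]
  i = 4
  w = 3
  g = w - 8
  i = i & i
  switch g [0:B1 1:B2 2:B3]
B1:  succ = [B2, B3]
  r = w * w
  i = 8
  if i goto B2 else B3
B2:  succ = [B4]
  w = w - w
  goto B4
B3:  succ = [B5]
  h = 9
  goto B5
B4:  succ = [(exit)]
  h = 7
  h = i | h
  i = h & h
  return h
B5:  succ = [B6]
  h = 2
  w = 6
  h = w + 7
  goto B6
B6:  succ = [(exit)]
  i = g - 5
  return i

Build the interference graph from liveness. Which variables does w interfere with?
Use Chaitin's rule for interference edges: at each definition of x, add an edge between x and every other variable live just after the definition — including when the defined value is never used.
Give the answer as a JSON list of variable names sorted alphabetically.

def/use:
  B0: {g,i,w} / ∅
  B1: {i,r} / {w}
  B2: {w} / {w}
  B3: {h} / ∅
  B4: {h,i} / {i}
  B5: {h,w} / ∅
  B6: {i} / {g}

Backward fixpoint:
  B0: in=∅ out={g,i,w}
  B1: in={g,w} out={g,i,w}
  B2: in={i,w} out={i}
  B3: in={g} out={g}
  B4: in={i} out=∅
  B5: in={g} out={g}
  B6: in={g} out=∅

Conflict graph:
  g — {h,i,r,w}
  h — {g,i}
  i — {g,h,w}
  r — {g,w}
  w — {g,i,r}

N(w) = ["g", "i", "r"]

Answer: ["g", "i", "r"]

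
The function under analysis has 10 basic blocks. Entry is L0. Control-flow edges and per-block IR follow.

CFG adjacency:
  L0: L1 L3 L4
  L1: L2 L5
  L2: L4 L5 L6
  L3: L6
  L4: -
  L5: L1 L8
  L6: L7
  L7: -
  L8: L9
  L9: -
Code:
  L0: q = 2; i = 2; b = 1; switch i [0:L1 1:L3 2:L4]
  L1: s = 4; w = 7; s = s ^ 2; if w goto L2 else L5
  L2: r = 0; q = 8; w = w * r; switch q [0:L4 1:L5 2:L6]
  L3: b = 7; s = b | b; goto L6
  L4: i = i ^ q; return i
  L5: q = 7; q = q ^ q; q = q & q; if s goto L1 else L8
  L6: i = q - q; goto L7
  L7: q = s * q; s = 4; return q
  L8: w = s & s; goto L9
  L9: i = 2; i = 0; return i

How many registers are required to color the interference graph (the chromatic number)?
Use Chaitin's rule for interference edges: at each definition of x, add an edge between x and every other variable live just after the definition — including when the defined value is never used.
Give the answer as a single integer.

Answer: 5

Analysis:
Block summaries:
  L0 def {b,i,q} use ∅
  L1 def {s,w} use ∅
  L2 def {q,r,w} use {w}
  L3 def {b,s} use ∅
  L4 def {i} use {i,q}
  L5 def {q} use {s}
  L6 def {i} use {q}
  L7 def {q,s} use {q,s}
  L8 def {w} use {s}
  L9 def {i} use ∅

Live sets:
  live L0: ∅→{i,q}
  live L1: {i}→{i,s,w}
  live L2: {i,s,w}→{i,q,s}
  live L3: {q}→{q,s}
  live L4: {i,q}→∅
  live L5: {i,s}→{i,s}
  live L6: {q,s}→{q,s}
  live L7: {q,s}→∅
  live L8: {s}→∅
  live L9: ∅→∅

Conflict graph:
  b: {i,q}
  i: {b,q,r,s,w}
  q: {b,i,r,s,w}
  r: {i,q,s,w}
  s: {i,q,r,w}
  w: {i,q,r,s}

Colouring:
  {i,q,r,s,w} pairwise interfere (5-clique) ⇒ χ ≥ 5
  assign b→c2 i→c0 q→c1 r→c2 s→c3 w→c4 — no edge inside a register ⇒ χ ≤ 5
  χ = 5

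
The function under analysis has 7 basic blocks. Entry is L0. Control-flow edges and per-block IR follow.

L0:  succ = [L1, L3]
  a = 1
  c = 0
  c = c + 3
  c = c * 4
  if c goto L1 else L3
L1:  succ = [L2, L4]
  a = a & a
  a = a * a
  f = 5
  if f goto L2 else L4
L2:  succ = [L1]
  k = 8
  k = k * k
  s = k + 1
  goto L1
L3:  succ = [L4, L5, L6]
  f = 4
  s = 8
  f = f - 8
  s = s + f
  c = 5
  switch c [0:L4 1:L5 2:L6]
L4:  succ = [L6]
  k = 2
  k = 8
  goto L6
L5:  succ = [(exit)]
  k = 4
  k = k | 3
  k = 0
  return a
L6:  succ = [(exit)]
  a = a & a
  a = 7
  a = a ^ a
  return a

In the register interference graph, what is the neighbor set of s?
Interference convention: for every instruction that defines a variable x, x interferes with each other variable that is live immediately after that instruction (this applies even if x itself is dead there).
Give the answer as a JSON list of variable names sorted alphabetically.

Answer: ["a", "f"]

Working:
Block summaries:
  L0: {a,c} / ∅
  L1: {a,f} / {a}
  L2: {k,s} / ∅
  L3: {c,f,s} / ∅
  L4: {k} / ∅
  L5: {k} / {a}
  L6: {a} / {a}

Live sets:
  live L0: ∅→{a}
  live L1: {a}→{a}
  live L2: {a}→{a}
  live L3: {a}→{a}
  live L4: {a}→{a}
  live L5: {a}→∅
  live L6: {a}→∅

Conflict graph:
  a↔{c,f,k,s}
  c↔{a}
  f↔{a,s}
  k↔{a}
  s↔{a,f}

N(s) = ["a", "f"]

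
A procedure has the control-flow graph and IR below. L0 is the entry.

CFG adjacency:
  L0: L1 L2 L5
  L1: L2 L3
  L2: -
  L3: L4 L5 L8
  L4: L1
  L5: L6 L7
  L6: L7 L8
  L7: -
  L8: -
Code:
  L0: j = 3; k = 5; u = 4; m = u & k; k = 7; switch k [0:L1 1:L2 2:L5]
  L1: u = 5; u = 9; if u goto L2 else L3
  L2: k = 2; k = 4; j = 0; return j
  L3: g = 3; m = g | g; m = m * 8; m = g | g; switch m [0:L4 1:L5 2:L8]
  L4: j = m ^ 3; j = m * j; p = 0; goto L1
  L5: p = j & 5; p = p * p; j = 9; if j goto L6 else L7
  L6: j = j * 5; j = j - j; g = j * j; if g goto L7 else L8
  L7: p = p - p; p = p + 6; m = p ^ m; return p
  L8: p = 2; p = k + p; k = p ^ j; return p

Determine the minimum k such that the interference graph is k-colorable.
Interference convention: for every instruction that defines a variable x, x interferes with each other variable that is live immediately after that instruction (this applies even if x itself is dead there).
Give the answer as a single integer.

Answer: 5

Derivation:
Per-block:
  L0: def={j,k,m,u} ue=∅
  L1: def={u} ue=∅
  L2: def={j,k} ue=∅
  L3: def={g,m} ue=∅
  L4: def={j,p} ue={m}
  L5: def={j,p} ue={j}
  L6: def={g,j} ue={j}
  L7: def={m,p} ue={m,p}
  L8: def={k,p} ue={j,k}

Live sets:
  L0 li=∅ lo={j,k,m}
  L1 li={j,k} lo={j,k}
  L2 li=∅ lo=∅
  L3 li={j,k} lo={j,k,m}
  L4 li={k,m} lo={j,k}
  L5 li={j,k,m} lo={j,k,m,p}
  L6 li={j,k,m,p} lo={j,k,m,p}
  L7 li={m,p} lo=∅
  L8 li={j,k} lo=∅

Conflict graph:
  g — {j,k,m,p}
  j — {g,k,m,p,u}
  k — {g,j,m,p,u}
  m — {g,j,k,p}
  p — {g,j,k,m}
  u — {j,k}

Chromatic number:
  {g,j,k,m,p} pairwise interfere (5-clique) ⇒ χ ≥ 5
  5-colouring: c0={j}  c1={k}  c2={g,u}  c3={m}  c4={p}
  χ = 5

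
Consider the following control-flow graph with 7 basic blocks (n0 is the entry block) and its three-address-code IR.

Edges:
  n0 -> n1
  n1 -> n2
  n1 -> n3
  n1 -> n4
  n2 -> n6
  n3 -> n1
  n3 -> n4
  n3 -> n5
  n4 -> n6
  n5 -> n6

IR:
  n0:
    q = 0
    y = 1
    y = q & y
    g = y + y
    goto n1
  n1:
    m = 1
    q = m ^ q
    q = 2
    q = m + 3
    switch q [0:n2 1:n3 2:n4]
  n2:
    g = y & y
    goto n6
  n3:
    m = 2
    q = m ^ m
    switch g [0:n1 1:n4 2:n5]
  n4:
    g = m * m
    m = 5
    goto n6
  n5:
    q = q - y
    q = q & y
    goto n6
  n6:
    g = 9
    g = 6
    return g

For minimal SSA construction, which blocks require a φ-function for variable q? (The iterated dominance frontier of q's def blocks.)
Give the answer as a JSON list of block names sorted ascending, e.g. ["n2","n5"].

idom tree: n1←n0 n2←n1 n3←n1 n4←n1 n5←n3 n6←n1
Join-block Dom:
  n1: preds {n0,n3}: {n0} ∩ {n0,n1,n3} = {n0}; idom=n0
  n4: preds {n1,n3}: {n0,n1} ∩ {n0,n1,n3} = {n0,n1}; idom=n1
  n6: preds {n2,n4,n5}: {n0,n1,n2} ∩ {n0,n1,n4} ∩ {n0,n1,n3,n5} = {n0,n1}; idom=n1

DF walk-up:
  n1←n0: walk · to n0
  n1←n3: walk n3→n1 to n0
  n4←n1: walk · to n1
  n4←n3: walk n3 to n1
  n6←n2: walk n2 to n1
  n6←n4: walk n4 to n1
  n6←n5: walk n5→n3 to n1
  DF(n0)=∅
  DF(n1)={n1}
  DF(n2)={n6}
  DF(n3)={n1,n4,n6}
  DF(n4)={n6}
  DF(n5)={n6}
  DF(n6)=∅

φ for q: defs {n0,n1,n3,n5}
  DF⁺ = {n1,n4,n6}

Answer: ["n1", "n4", "n6"]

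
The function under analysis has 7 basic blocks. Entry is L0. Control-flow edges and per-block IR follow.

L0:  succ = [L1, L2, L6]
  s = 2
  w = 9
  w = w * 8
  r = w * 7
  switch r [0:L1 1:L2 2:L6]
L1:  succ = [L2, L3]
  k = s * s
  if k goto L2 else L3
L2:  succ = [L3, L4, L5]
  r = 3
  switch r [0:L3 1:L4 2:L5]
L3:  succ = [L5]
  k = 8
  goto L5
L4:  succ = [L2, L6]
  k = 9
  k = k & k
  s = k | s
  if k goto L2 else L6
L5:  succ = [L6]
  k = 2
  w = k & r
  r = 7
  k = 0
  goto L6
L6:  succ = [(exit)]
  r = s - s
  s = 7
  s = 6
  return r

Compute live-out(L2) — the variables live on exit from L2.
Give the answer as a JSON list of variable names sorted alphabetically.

Answer: ["r", "s"]

Analysis:
Block summaries:
  L0 def {r,s,w} use ∅
  L1 def {k} use {s}
  L2 def {r} use ∅
  L3 def {k} use ∅
  L4 def {k,s} use {s}
  L5 def {k,r,w} use {r}
  L6 def {r,s} use {s}

Backward fixpoint:
  L0: in=∅ out={r,s}
  L1: in={r,s} out={r,s}
  L2: in={s} out={r,s}
  L3: in={r,s} out={r,s}
  L4: in={s} out={s}
  L5: in={r,s} out={s}
  L6: in={s} out=∅

live-out(L2) = ["r", "s"]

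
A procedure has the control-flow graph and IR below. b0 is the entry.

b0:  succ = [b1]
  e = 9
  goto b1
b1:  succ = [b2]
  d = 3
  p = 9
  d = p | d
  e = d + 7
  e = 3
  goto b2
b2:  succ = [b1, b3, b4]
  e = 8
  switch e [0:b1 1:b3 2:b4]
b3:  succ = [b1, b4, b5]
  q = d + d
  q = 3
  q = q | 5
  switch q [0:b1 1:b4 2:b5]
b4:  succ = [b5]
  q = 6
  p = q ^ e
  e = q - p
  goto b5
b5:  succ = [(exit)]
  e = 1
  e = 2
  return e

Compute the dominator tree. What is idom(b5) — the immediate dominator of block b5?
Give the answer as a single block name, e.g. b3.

Answer: b2

Analysis:
idom tree: b1←b0 b2←b1 b3←b2 b4←b2 b5←b2
Join-block Dom:
  b1: preds {b0,b2,b3}: {b0} ∩ {b0,b1,b2} ∩ {b0,b1,b2,b3} = {b0}; idom=b0
  b4: preds {b2,b3}: {b0,b1,b2} ∩ {b0,b1,b2,b3} = {b0,b1,b2}; idom=b2
  b5: preds {b3,b4}: {b0,b1,b2,b3} ∩ {b0,b1,b2,b4} = {b0,b1,b2}; idom=b2

idom(b5) = b2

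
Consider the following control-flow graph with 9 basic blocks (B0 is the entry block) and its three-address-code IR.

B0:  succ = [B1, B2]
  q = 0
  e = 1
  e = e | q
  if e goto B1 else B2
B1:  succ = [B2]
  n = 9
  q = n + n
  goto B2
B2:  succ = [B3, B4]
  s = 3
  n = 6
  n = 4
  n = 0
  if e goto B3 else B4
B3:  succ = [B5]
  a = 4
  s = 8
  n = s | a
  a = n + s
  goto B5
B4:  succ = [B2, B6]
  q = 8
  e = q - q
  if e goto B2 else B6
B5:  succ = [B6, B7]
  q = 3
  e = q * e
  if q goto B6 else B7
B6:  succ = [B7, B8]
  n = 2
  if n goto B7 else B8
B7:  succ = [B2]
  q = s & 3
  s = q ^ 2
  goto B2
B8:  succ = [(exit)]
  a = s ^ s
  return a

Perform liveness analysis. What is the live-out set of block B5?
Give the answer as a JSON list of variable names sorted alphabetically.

def/use:
  B0 def {e,q} use ∅
  B1 def {n,q} use ∅
  B2 def {n,s} use {e}
  B3 def {a,n,s} use ∅
  B4 def {e,q} use ∅
  B5 def {e,q} use {e}
  B6 def {n} use ∅
  B7 def {q,s} use {s}
  B8 def {a} use {s}

Liveness:
  live B0: ∅→{e}
  live B1: {e}→{e}
  live B2: {e}→{e,s}
  live B3: {e}→{e,s}
  live B4: {s}→{e,s}
  live B5: {e,s}→{e,s}
  live B6: {e,s}→{e,s}
  live B7: {e,s}→{e}
  live B8: {s}→∅

live-out(B5) = ["e", "s"]

Answer: ["e", "s"]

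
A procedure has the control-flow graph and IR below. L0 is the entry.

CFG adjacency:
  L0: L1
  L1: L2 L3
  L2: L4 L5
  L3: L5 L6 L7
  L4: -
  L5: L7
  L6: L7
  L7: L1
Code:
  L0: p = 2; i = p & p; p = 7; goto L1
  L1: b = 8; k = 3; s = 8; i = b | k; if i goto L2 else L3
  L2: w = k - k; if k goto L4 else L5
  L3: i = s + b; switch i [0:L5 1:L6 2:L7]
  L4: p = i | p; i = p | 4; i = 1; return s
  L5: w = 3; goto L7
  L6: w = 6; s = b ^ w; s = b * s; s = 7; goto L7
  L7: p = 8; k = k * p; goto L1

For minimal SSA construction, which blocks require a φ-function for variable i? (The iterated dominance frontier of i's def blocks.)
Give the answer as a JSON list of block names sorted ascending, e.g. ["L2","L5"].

Answer: ["L1", "L5", "L7"]

Derivation:
idom tree: L1←L0 L2←L1 L3←L1 L4←L2 L5←L1 L6←L3 L7←L1
Dom∩ at merges:
  L1: preds {L0,L7}: {L0} ∩ {L0,L1,L7} = {L0}; idom=L0
  L5: preds {L2,L3}: {L0,L1,L2} ∩ {L0,L1,L3} = {L0,L1}; idom=L1
  L7: preds {L3,L5,L6}: {L0,L1,L3} ∩ {L0,L1,L5} ∩ {L0,L1,L3,L6} = {L0,L1}; idom=L1

Frontier:
  L1←L0: walk · to L0
  L1←L7: walk L7→L1 to L0
  L5←L2: walk L2 to L1
  L5←L3: walk L3 to L1
  L7←L3: walk L3 to L1
  L7←L5: walk L5 to L1
  L7←L6: walk L6→L3 to L1
  DF(L0)=∅
  DF(L1)={L1}
  DF(L2)={L5}
  DF(L3)={L5,L7}
  DF(L4)=∅
  DF(L5)={L7}
  DF(L6)={L7}
  DF(L7)={L1}

φ for i: defs {L0,L1,L3,L4}
  DF⁺ = {L1,L5,L7}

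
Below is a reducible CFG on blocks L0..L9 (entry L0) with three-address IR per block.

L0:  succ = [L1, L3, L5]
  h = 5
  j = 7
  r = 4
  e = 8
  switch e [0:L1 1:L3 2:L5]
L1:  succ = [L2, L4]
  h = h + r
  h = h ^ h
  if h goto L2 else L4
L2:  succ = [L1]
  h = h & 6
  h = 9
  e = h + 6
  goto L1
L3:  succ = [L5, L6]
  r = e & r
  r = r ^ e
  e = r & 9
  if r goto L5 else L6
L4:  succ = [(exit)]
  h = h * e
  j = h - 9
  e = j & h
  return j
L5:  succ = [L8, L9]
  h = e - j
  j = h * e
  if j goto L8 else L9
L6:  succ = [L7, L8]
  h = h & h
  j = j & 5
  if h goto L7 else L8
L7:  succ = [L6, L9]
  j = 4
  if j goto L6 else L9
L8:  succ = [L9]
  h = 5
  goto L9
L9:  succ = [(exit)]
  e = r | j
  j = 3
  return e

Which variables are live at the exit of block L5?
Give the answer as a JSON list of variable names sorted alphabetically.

Per-block:
  L0: {e,h,j,r} / ∅
  L1: {h} / {h,r}
  L2: {e,h} / {h}
  L3: {e,r} / {e,r}
  L4: {e,h,j} / {e,h}
  L5: {h,j} / {e,j}
  L6: {h,j} / {h,j}
  L7: {j} / ∅
  L8: {h} / ∅
  L9: {e,j} / {j,r}

Liveness:
  L0 li=∅ lo={e,h,j,r}
  L1 li={e,h,r} lo={e,h,r}
  L2 li={h,r} lo={e,h,r}
  L3 li={e,h,j,r} lo={e,h,j,r}
  L4 li={e,h} lo=∅
  L5 li={e,j,r} lo={j,r}
  L6 li={h,j,r} lo={h,j,r}
  L7 li={h,r} lo={h,j,r}
  L8 li={j,r} lo={j,r}
  L9 li={j,r} lo=∅

live-out(L5) = ["j", "r"]

Answer: ["j", "r"]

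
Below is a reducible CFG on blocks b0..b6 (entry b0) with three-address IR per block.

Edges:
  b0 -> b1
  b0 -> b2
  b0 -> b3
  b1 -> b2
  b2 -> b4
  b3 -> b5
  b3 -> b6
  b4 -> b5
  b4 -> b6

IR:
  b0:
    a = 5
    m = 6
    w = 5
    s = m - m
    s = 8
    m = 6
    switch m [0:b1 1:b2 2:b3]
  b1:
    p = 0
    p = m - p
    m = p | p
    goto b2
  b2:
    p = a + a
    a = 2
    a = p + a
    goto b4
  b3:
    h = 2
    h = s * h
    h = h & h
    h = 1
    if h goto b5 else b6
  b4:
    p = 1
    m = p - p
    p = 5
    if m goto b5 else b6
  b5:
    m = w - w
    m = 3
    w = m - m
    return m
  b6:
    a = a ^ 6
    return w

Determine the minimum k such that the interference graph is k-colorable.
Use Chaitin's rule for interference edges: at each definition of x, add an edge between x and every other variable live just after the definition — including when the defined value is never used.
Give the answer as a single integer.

Answer: 4

Analysis:
Per-block:
  b0 def {a,m,s,w} use ∅
  b1 def {m,p} use {m}
  b2 def {a,p} use {a}
  b3 def {h} use {s}
  b4 def {m,p} use ∅
  b5 def {m,w} use {w}
  b6 def {a} use {a,w}

Backward fixpoint:
  live b0: ∅→{a,m,s,w}
  live b1: {a,m,w}→{a,w}
  live b2: {a,w}→{a,w}
  live b3: {a,s,w}→{a,w}
  live b4: {a,w}→{a,w}
  live b5: {w}→∅
  live b6: {a,w}→∅

Interfere edges:
  a — {h,m,p,s,w}
  h — {a,s,w}
  m — {a,p,s,w}
  p — {a,m,w}
  s — {a,h,m,w}
  w — {a,h,m,p,s}

Registers:
  lower bound: {a,h,s,w} mutually conflict ⇒ χ ≥ 4
  assign a→c0 h→c2 m→c2 p→c3 s→c3 w→c1 — no edge inside a register ⇒ χ ≤ 4
  χ = 4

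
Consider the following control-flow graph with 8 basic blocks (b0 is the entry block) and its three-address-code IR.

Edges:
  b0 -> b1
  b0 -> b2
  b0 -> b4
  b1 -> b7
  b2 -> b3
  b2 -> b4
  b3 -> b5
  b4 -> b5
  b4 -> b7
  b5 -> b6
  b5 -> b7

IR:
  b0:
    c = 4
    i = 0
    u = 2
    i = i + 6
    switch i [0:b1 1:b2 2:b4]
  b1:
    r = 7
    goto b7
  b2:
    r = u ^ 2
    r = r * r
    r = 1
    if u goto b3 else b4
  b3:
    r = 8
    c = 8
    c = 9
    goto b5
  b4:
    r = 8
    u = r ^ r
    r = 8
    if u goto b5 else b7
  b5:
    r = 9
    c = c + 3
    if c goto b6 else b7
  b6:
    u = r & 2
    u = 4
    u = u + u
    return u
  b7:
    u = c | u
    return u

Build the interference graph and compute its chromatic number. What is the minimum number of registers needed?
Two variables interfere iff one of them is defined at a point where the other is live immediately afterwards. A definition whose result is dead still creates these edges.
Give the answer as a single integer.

Answer: 3

Working:
def/use:
  b0: {c,i,u} / ∅
  b1: {r} / ∅
  b2: {r} / {u}
  b3: {c,r} / ∅
  b4: {r,u} / ∅
  b5: {c,r} / {c}
  b6: {u} / {r}
  b7: {u} / {c,u}

Liveness:
  b0: in=∅ out={c,u}
  b1: in={c,u} out={c,u}
  b2: in={c,u} out={c,u}
  b3: in={u} out={c,u}
  b4: in={c} out={c,u}
  b5: in={c,u} out={c,r,u}
  b6: in={r} out=∅
  b7: in={c,u} out=∅

Conflict graph:
  c — {i,r,u}
  i — {c,u}
  r — {c,u}
  u — {c,i,r}

Colouring:
  clique {c,i,u} ⇒ need ≥ 3
  3-colouring: R0={c}  R1={u}  R2={i,r}
  χ = 3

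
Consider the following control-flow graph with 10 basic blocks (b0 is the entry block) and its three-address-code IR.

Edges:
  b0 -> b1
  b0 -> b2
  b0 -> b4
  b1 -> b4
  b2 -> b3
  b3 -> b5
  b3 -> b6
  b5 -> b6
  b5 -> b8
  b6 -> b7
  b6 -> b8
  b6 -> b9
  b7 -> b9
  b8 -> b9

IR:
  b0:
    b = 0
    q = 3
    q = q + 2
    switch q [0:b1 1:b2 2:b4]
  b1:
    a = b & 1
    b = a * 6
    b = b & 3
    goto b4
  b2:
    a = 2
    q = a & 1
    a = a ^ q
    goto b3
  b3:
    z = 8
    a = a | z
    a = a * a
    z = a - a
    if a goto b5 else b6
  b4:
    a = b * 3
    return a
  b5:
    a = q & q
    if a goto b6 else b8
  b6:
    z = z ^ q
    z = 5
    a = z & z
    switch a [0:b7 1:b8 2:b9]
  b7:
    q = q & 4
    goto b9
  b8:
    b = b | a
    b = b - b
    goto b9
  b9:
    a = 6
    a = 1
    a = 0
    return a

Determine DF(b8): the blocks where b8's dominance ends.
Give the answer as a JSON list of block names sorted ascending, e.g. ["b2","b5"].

Answer: ["b9"]

Derivation:
idom tree: b1←b0 b2←b0 b3←b2 b4←b0 b5←b3 b6←b3 b7←b6 b8←b3 b9←b3
Join-block Dom:
  b4: preds {b0,b1}: {b0} ∩ {b0,b1} = {b0}; idom=b0
  b6: preds {b3,b5}: {b0,b2,b3} ∩ {b0,b2,b3,b5} = {b0,b2,b3}; idom=b3
  b8: preds {b5,b6}: {b0,b2,b3,b5} ∩ {b0,b2,b3,b6} = {b0,b2,b3}; idom=b3
  b9: preds {b6,b7,b8}: {b0,b2,b3,b6} ∩ {b0,b2,b3,b6,b7} ∩ {b0,b2,b3,b8} = {b0,b2,b3}; idom=b3

DF walk-up:
  join b4 pred b0: · stop@b0
  join b4 pred b1: b1 stop@b0
  join b6 pred b3: · stop@b3
  join b6 pred b5: b5 stop@b3
  join b8 pred b5: b5 stop@b3
  join b8 pred b6: b6 stop@b3
  join b9 pred b6: b6 stop@b3
  join b9 pred b7: b7→b6 stop@b3
  join b9 pred b8: b8 stop@b3
  b0 → ∅
  b1 → {b4}
  b2 → ∅
  b3 → ∅
  b4 → ∅
  b5 → {b6,b8}
  b6 → {b8,b9}
  b7 → {b9}
  b8 → {b9}
  b9 → ∅

DF(b8) = ["b9"]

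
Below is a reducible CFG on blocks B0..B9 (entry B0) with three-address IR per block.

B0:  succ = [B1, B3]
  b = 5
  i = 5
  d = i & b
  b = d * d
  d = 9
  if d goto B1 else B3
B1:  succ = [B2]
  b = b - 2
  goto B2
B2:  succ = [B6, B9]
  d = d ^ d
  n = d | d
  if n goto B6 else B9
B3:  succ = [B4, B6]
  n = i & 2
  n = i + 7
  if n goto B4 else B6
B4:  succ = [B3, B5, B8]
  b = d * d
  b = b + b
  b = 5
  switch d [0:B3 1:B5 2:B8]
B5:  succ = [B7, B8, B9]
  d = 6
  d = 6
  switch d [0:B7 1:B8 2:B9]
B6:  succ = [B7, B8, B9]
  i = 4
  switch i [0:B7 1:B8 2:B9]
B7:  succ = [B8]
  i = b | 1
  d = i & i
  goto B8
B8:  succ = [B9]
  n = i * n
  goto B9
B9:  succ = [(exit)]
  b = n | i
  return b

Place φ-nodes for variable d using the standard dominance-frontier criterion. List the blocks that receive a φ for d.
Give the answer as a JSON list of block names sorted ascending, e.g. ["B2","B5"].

idom tree: B1←B0 B2←B1 B3←B0 B4←B3 B5←B4 B6←B0 B7←B0 B8←B0 B9←B0
Join-block Dom:
  B3: preds {B0,B4}: {B0} ∩ {B0,B3,B4} = {B0}; idom=B0
  B6: preds {B2,B3}: {B0,B1,B2} ∩ {B0,B3} = {B0}; idom=B0
  B7: preds {B5,B6}: {B0,B3,B4,B5} ∩ {B0,B6} = {B0}; idom=B0
  B8: preds {B4,B5,B6,B7}: {B0,B3,B4} ∩ {B0,B3,B4,B5} ∩ {B0,B6} ∩ {B0,B7} = {B0}; idom=B0
  B9: preds {B2,B5,B6,B8}: {B0,B1,B2} ∩ {B0,B3,B4,B5} ∩ {B0,B6} ∩ {B0,B8} = {B0}; idom=B0

Frontier:
  B3←B0: walk · to B0
  B3←B4: walk B4→B3 to B0
  B6←B2: walk B2→B1 to B0
  B6←B3: walk B3 to B0
  B7←B5: walk B5→B4→B3 to B0
  B7←B6: walk B6 to B0
  B8←B4: walk B4→B3 to B0
  B8←B5: walk B5→B4→B3 to B0
  B8←B6: walk B6 to B0
  B8←B7: walk B7 to B0
  B9←B2: walk B2→B1 to B0
  B9←B5: walk B5→B4→B3 to B0
  B9←B6: walk B6 to B0
  B9←B8: walk B8 to B0
  DF(B0)=∅
  DF(B1)={B6,B9}
  DF(B2)={B6,B9}
  DF(B3)={B3,B6,B7,B8,B9}
  DF(B4)={B3,B7,B8,B9}
  DF(B5)={B7,B8,B9}
  DF(B6)={B7,B8,B9}
  DF(B7)={B8}
  DF(B8)={B9}
  DF(B9)=∅

φ for d: defs {B0,B2,B5,B7}
  DF⁺ = {B6,B7,B8,B9}

Answer: ["B6", "B7", "B8", "B9"]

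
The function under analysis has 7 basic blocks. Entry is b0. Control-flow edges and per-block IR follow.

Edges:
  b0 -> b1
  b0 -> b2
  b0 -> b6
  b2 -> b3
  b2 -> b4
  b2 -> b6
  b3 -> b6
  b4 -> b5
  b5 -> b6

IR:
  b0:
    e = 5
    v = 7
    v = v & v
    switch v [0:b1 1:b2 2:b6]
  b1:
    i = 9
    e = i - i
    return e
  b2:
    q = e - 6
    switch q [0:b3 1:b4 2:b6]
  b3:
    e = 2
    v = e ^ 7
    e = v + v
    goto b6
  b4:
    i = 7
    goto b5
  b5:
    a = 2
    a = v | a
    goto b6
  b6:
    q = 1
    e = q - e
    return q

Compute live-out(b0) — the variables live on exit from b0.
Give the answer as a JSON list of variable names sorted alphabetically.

def/use:
  b0: def={e,v} ue=∅
  b1: def={e,i} ue=∅
  b2: def={q} ue={e}
  b3: def={e,v} ue=∅
  b4: def={i} ue=∅
  b5: def={a} ue={v}
  b6: def={e,q} ue={e}

Live sets:
  live b0: ∅→{e,v}
  live b1: ∅→∅
  live b2: {e,v}→{e,v}
  live b3: ∅→{e}
  live b4: {e,v}→{e,v}
  live b5: {e,v}→{e}
  live b6: {e}→∅

live-out(b0) = ["e", "v"]

Answer: ["e", "v"]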